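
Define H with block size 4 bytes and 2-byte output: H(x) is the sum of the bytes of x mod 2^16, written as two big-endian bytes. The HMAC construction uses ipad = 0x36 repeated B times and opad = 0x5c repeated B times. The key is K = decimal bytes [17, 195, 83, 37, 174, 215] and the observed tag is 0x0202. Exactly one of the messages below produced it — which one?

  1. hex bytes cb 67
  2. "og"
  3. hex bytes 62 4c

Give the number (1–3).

2

Key decimal bytes [17, 195, 83, 37, 174, 215] = 11 c3 53 25 ae d7 is 6 bytes > B = 4, so hash it first: H(key) = 02 d1, then zero-pad to 4 bytes: K' = 02 d1 00 00.
K' ⊕ ipad = 34 e7 36 36; K' ⊕ opad = 5e 8d 5c 5c.
m1: inner = H(34 e7 36 36 cb 67) = 02 b9; tag = H(5e 8d 5c 5c 02 b9) = 025e
m2: inner = H(34 e7 36 36 6f 67) = 02 5d; tag = H(5e 8d 5c 5c 02 5d) = 0202 ← matches
m3: inner = H(34 e7 36 36 62 4c) = 02 35; tag = H(5e 8d 5c 5c 02 35) = 01da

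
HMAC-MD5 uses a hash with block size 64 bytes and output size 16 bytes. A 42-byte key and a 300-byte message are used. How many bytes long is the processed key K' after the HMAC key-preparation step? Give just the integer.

Key is 42 ≤ 64 bytes, zero-padded: |K'| = 64.

64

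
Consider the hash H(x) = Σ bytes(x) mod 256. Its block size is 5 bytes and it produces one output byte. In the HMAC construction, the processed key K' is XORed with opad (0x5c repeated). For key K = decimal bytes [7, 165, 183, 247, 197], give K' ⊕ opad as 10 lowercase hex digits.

5bf9ebab99

Key decimal bytes [7, 165, 183, 247, 197] = 07 a5 b7 f7 c5 is exactly B = 5 bytes: K' = 07 a5 b7 f7 c5.
XOR each byte with 0x5c: 07⊕5c=5b, a5⊕5c=f9, b7⊕5c=eb, f7⊕5c=ab, c5⊕5c=99.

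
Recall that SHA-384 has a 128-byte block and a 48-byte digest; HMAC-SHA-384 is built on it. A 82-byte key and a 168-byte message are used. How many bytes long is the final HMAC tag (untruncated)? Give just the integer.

48

The tag is one SHA-384 digest: 48 bytes.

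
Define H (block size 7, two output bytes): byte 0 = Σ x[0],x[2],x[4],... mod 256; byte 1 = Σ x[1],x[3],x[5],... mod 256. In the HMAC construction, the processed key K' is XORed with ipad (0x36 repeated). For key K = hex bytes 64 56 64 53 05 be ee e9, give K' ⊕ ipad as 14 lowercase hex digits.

Key hex bytes 64 56 64 53 05 be ee e9 is 8 bytes > B = 7, so hash it first: H(key) = bb 50, then zero-pad to 7 bytes: K' = bb 50 00 00 00 00 00.
XOR each byte with 0x36: bb⊕36=8d, 50⊕36=66, 00⊕36=36, 00⊕36=36, 00⊕36=36, 00⊕36=36, 00⊕36=36.

8d663636363636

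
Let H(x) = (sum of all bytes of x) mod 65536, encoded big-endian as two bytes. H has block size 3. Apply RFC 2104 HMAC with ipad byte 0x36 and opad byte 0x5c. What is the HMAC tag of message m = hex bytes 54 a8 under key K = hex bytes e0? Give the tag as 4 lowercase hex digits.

Key hex bytes e0 is 1 byte ≤ B = 3; zero-pad to 3 bytes: K' = e0 00 00.
K' ⊕ ipad = d6 36 36.  K' ⊕ opad = bc 5c 5c.
Inner input = (K'⊕ipad) ∥ m = d6 36 36 ∥ 54 a8.
Inner hash: sum = 214+54+54+84+168 = 574 → 02 3e.
Outer input = (K'⊕opad) ∥ inner = bc 5c 5c ∥ 02 3e.
Outer hash (tag): sum = 188+92+92+2+62 = 436 → 01 b4.

01b4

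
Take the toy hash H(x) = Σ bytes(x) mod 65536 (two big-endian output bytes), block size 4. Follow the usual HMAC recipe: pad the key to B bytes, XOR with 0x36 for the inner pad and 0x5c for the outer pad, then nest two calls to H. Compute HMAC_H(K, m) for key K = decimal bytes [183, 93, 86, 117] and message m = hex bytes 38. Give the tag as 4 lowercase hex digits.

01e7

Key decimal bytes [183, 93, 86, 117] = b7 5d 56 75 is exactly B = 4 bytes: K' = b7 5d 56 75.
K' ⊕ ipad = 81 6b 60 43.  K' ⊕ opad = eb 01 0a 29.
Inner input = (K'⊕ipad) ∥ m = 81 6b 60 43 ∥ 38.
Inner hash: sum = 129+107+96+67+56 = 455 → 01 c7.
Outer input = (K'⊕opad) ∥ inner = eb 01 0a 29 ∥ 01 c7.
Outer hash (tag): sum = 235+1+10+41+1+199 = 487 → 01 e7.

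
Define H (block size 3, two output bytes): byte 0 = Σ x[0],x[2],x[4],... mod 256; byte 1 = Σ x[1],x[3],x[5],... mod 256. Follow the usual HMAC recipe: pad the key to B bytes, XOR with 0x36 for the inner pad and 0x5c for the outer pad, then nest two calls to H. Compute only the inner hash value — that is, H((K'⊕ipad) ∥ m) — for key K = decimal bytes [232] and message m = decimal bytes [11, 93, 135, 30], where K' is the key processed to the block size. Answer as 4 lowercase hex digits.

Key decimal bytes [232] = e8 is 1 byte ≤ B = 3; zero-pad to 3 bytes: K' = e8 00 00.
K' ⊕ ipad = de 36 36.
Inner input = de 36 36 ∥ 0b 5d 87 1e.
Inner hash: even-index sum = 399 mod 256 = 143; odd-index sum = 200 mod 256 = 200 → 8f c8.

8fc8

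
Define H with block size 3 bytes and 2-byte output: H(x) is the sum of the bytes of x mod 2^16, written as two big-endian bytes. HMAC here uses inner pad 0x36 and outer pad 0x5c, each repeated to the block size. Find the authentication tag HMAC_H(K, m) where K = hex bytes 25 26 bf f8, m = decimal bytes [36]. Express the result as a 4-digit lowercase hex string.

Key hex bytes 25 26 bf f8 is 4 bytes > B = 3, so hash it first: H(key) = 02 02, then zero-pad to 3 bytes: K' = 02 02 00.
K' ⊕ ipad = 34 34 36.  K' ⊕ opad = 5e 5e 5c.
Inner input = (K'⊕ipad) ∥ m = 34 34 36 ∥ 24.
Inner hash: sum = 52+52+54+36 = 194 → 00 c2.
Outer input = (K'⊕opad) ∥ inner = 5e 5e 5c ∥ 00 c2.
Outer hash (tag): sum = 94+94+92+0+194 = 474 → 01 da.

01da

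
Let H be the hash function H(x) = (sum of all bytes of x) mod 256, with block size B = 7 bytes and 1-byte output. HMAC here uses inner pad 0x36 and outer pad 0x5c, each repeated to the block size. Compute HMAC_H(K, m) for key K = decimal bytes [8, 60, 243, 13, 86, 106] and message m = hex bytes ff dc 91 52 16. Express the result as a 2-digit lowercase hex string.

Key decimal bytes [8, 60, 243, 13, 86, 106] = 08 3c f3 0d 56 6a is 6 bytes ≤ B = 7; zero-pad to 7 bytes: K' = 08 3c f3 0d 56 6a 00.
K' ⊕ ipad = 3e 0a c5 3b 60 5c 36.  K' ⊕ opad = 54 60 af 51 0a 36 5c.
Inner input = (K'⊕ipad) ∥ m = 3e 0a c5 3b 60 5c 36 ∥ ff dc 91 52 16.
Inner hash: sum = 62+10+197+59+96+92+54+255+220+145+82+22 = 1294; mod 256 = 14 → 0e.
Outer input = (K'⊕opad) ∥ inner = 54 60 af 51 0a 36 5c ∥ 0e.
Outer hash (tag): sum = 84+96+175+81+10+54+92+14 = 606; mod 256 = 94 → 5e.

5e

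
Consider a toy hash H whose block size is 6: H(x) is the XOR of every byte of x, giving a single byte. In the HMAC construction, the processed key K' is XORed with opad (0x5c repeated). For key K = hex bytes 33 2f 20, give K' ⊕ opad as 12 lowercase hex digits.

Key hex bytes 33 2f 20 is 3 bytes ≤ B = 6; zero-pad to 6 bytes: K' = 33 2f 20 00 00 00.
XOR each byte with 0x5c: 33⊕5c=6f, 2f⊕5c=73, 20⊕5c=7c, 00⊕5c=5c, 00⊕5c=5c, 00⊕5c=5c.

6f737c5c5c5c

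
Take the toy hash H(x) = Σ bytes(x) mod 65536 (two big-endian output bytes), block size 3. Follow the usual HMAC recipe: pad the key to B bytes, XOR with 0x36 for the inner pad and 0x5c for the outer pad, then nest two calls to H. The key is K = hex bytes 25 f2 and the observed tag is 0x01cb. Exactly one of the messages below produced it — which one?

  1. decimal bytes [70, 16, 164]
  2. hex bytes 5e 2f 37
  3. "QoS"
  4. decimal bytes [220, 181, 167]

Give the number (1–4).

4

Key hex bytes 25 f2 is 2 bytes ≤ B = 3; zero-pad to 3 bytes: K' = 25 f2 00.
K' ⊕ ipad = 13 c4 36; K' ⊕ opad = 79 ae 5c.
m1: inner = H(13 c4 36 46 10 a4) = 02 07; tag = H(79 ae 5c 02 07) = 018c
m2: inner = H(13 c4 36 5e 2f 37) = 01 d1; tag = H(79 ae 5c 01 d1) = 0255
m3: inner = H(13 c4 36 51 6f 53) = 02 20; tag = H(79 ae 5c 02 20) = 01a5
m4: inner = H(13 c4 36 dc b5 a7) = 03 45; tag = H(79 ae 5c 03 45) = 01cb ← matches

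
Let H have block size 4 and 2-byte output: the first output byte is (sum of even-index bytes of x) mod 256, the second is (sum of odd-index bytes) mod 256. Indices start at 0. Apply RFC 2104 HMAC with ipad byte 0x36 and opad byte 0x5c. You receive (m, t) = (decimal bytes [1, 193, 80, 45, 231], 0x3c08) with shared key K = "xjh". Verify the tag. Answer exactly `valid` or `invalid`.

invalid

Key "xjh" = 78 6a 68 is 3 bytes ≤ B = 4; zero-pad to 4 bytes: K' = 78 6a 68 00.
K' ⊕ ipad = 4e 5c 5e 36; K' ⊕ opad = 24 36 34 5c.
Inner hash: even-index sum = 484 mod 256 = 228; odd-index sum = 384 mod 256 = 128 → e4 80.
Outer hash (recomputed tag): even-index sum = 316 mod 256 = 60; odd-index sum = 274 mod 256 = 18 → 3c 12.
Recomputed tag = 3c12; claimed = 3c08 → mismatch.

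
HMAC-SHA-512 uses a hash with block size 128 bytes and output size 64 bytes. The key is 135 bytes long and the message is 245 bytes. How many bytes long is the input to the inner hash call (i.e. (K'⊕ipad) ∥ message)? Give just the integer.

373

Key is 135 > 128 bytes, so it is hashed to 64 bytes then zero-padded to 128: |K'| = 128.
Inner input = (K'⊕ipad) ∥ m → 128 + 245 = 373 bytes.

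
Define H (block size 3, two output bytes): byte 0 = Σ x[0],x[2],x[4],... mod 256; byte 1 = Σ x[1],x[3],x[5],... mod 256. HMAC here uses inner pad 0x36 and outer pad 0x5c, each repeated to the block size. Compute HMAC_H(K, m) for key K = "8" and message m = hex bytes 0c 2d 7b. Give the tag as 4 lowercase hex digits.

7dcd

Key "8" = 38 is 1 byte ≤ B = 3; zero-pad to 3 bytes: K' = 38 00 00.
K' ⊕ ipad = 0e 36 36.  K' ⊕ opad = 64 5c 5c.
Inner input = (K'⊕ipad) ∥ m = 0e 36 36 ∥ 0c 2d 7b.
Inner hash: even-index sum = 113 mod 256 = 113; odd-index sum = 189 mod 256 = 189 → 71 bd.
Outer input = (K'⊕opad) ∥ inner = 64 5c 5c ∥ 71 bd.
Outer hash (tag): even-index sum = 381 mod 256 = 125; odd-index sum = 205 mod 256 = 205 → 7d cd.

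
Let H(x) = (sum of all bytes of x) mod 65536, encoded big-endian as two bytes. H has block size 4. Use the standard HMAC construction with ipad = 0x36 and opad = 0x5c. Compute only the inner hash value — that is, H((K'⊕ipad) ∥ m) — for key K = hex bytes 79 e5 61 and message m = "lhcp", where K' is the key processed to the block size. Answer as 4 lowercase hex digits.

0356

Key hex bytes 79 e5 61 is 3 bytes ≤ B = 4; zero-pad to 4 bytes: K' = 79 e5 61 00.
K' ⊕ ipad = 4f d3 57 36.
Inner input = 4f d3 57 36 ∥ 6c 68 63 70.
Inner hash: sum = 79+211+87+54+108+104+99+112 = 854 → 03 56.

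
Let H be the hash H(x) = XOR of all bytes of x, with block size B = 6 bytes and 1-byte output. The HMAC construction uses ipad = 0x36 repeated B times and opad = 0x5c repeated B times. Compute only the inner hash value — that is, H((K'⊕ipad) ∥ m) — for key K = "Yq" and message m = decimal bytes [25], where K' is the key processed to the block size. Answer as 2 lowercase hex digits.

Key "Yq" = 59 71 is 2 bytes ≤ B = 6; zero-pad to 6 bytes: K' = 59 71 00 00 00 00.
K' ⊕ ipad = 6f 47 36 36 36 36.
Inner input = 6f 47 36 36 36 36 ∥ 19.
Inner hash: XOR 6f⊕47⊕36⊕36⊕36⊕36⊕19 = 31.

31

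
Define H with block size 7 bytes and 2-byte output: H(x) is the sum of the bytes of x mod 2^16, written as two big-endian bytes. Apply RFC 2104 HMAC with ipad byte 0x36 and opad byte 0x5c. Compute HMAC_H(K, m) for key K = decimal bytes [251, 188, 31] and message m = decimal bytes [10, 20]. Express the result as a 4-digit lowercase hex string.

Key decimal bytes [251, 188, 31] = fb bc 1f is 3 bytes ≤ B = 7; zero-pad to 7 bytes: K' = fb bc 1f 00 00 00 00.
K' ⊕ ipad = cd 8a 29 36 36 36 36.  K' ⊕ opad = a7 e0 43 5c 5c 5c 5c.
Inner input = (K'⊕ipad) ∥ m = cd 8a 29 36 36 36 36 ∥ 0a 14.
Inner hash: sum = 205+138+41+54+54+54+54+10+20 = 630 → 02 76.
Outer input = (K'⊕opad) ∥ inner = a7 e0 43 5c 5c 5c 5c ∥ 02 76.
Outer hash (tag): sum = 167+224+67+92+92+92+92+2+118 = 946 → 03 b2.

03b2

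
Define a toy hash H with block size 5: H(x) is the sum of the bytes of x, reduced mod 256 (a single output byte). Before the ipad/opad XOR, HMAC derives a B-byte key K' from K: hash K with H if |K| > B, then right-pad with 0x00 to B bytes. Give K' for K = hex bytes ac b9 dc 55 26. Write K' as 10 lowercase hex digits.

acb9dc5526

Key hex bytes ac b9 dc 55 26 is exactly B = 5 bytes: K' = ac b9 dc 55 26.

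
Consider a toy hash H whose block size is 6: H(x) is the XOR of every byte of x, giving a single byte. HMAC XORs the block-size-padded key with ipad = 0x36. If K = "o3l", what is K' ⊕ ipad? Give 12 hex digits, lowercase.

59055a363636

Key "o3l" = 6f 33 6c is 3 bytes ≤ B = 6; zero-pad to 6 bytes: K' = 6f 33 6c 00 00 00.
XOR each byte with 0x36: 6f⊕36=59, 33⊕36=05, 6c⊕36=5a, 00⊕36=36, 00⊕36=36, 00⊕36=36.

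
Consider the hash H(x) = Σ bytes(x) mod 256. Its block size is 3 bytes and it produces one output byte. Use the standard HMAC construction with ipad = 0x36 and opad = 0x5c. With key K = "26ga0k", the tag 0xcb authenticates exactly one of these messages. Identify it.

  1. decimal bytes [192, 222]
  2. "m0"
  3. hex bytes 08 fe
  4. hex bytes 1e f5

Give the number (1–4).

Key "26ga0k" = 32 36 67 61 30 6b is 6 bytes > B = 3, so hash it first: H(key) = cb, then zero-pad to 3 bytes: K' = cb 00 00.
K' ⊕ ipad = fd 36 36; K' ⊕ opad = 97 5c 5c.
m1: inner = H(fd 36 36 c0 de) = 07; tag = H(97 5c 5c 07) = 56
m2: inner = H(fd 36 36 6d 30) = 06; tag = H(97 5c 5c 06) = 55
m3: inner = H(fd 36 36 08 fe) = 6f; tag = H(97 5c 5c 6f) = be
m4: inner = H(fd 36 36 1e f5) = 7c; tag = H(97 5c 5c 7c) = cb ← matches

4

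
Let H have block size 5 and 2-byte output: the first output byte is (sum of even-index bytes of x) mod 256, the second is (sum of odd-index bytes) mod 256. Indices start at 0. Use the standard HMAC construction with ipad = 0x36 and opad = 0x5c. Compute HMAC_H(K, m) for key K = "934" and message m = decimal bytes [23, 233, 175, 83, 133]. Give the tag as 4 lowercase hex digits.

Key "934" = 39 33 34 is 3 bytes ≤ B = 5; zero-pad to 5 bytes: K' = 39 33 34 00 00.
K' ⊕ ipad = 0f 05 02 36 36.  K' ⊕ opad = 65 6f 68 5c 5c.
Inner input = (K'⊕ipad) ∥ m = 0f 05 02 36 36 ∥ 17 e9 af 53 85.
Inner hash: even-index sum = 387 mod 256 = 131; odd-index sum = 390 mod 256 = 134 → 83 86.
Outer input = (K'⊕opad) ∥ inner = 65 6f 68 5c 5c ∥ 83 86.
Outer hash (tag): even-index sum = 431 mod 256 = 175; odd-index sum = 334 mod 256 = 78 → af 4e.

af4e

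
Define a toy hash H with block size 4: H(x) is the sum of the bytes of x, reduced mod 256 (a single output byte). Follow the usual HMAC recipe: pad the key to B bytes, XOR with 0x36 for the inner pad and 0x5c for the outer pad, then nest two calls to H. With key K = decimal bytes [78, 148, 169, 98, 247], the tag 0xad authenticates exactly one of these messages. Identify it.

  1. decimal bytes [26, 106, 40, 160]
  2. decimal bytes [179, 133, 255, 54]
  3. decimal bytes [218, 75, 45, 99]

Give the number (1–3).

2

Key decimal bytes [78, 148, 169, 98, 247] = 4e 94 a9 62 f7 is 5 bytes > B = 4, so hash it first: H(key) = e4, then zero-pad to 4 bytes: K' = e4 00 00 00.
K' ⊕ ipad = d2 36 36 36; K' ⊕ opad = b8 5c 5c 5c.
m1: inner = H(d2 36 36 36 1a 6a 28 a0) = c0; tag = H(b8 5c 5c 5c c0) = 8c
m2: inner = H(d2 36 36 36 b3 85 ff 36) = e1; tag = H(b8 5c 5c 5c e1) = ad ← matches
m3: inner = H(d2 36 36 36 da 4b 2d 63) = 29; tag = H(b8 5c 5c 5c 29) = f5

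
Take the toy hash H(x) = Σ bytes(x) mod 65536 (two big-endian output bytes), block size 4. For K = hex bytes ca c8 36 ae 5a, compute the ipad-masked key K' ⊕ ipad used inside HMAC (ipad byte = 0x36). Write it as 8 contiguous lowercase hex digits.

Key hex bytes ca c8 36 ae 5a is 5 bytes > B = 4, so hash it first: H(key) = 02 d0, then zero-pad to 4 bytes: K' = 02 d0 00 00.
XOR each byte with 0x36: 02⊕36=34, d0⊕36=e6, 00⊕36=36, 00⊕36=36.

34e63636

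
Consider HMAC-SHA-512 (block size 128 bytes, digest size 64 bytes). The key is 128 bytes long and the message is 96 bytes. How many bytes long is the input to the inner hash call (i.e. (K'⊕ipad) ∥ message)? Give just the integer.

224

Key is 128 ≤ 128 bytes, zero-padded: |K'| = 128.
Inner input = (K'⊕ipad) ∥ m → 128 + 96 = 224 bytes.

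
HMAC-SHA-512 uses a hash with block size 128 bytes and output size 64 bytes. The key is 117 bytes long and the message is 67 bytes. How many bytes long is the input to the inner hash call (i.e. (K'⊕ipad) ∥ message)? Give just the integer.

195

Key is 117 ≤ 128 bytes, zero-padded: |K'| = 128.
Inner input = (K'⊕ipad) ∥ m → 128 + 67 = 195 bytes.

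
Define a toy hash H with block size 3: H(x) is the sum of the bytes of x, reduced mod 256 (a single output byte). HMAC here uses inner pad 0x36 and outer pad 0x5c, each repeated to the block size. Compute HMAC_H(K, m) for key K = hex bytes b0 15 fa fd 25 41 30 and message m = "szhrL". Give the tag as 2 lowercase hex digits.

a9

Key hex bytes b0 15 fa fd 25 41 30 is 7 bytes > B = 3, so hash it first: H(key) = 52, then zero-pad to 3 bytes: K' = 52 00 00.
K' ⊕ ipad = 64 36 36.  K' ⊕ opad = 0e 5c 5c.
Inner input = (K'⊕ipad) ∥ m = 64 36 36 ∥ 73 7a 68 72 4c.
Inner hash: sum = 100+54+54+115+122+104+114+76 = 739; mod 256 = 227 → e3.
Outer input = (K'⊕opad) ∥ inner = 0e 5c 5c ∥ e3.
Outer hash (tag): sum = 14+92+92+227 = 425; mod 256 = 169 → a9.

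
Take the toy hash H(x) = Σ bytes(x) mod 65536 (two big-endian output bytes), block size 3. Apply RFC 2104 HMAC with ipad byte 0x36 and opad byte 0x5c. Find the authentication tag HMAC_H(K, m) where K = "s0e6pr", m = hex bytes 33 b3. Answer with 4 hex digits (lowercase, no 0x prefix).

Key "s0e6pr" = 73 30 65 36 70 72 is 6 bytes > B = 3, so hash it first: H(key) = 02 20, then zero-pad to 3 bytes: K' = 02 20 00.
K' ⊕ ipad = 34 16 36.  K' ⊕ opad = 5e 7c 5c.
Inner input = (K'⊕ipad) ∥ m = 34 16 36 ∥ 33 b3.
Inner hash: sum = 52+22+54+51+179 = 358 → 01 66.
Outer input = (K'⊕opad) ∥ inner = 5e 7c 5c ∥ 01 66.
Outer hash (tag): sum = 94+124+92+1+102 = 413 → 01 9d.

019d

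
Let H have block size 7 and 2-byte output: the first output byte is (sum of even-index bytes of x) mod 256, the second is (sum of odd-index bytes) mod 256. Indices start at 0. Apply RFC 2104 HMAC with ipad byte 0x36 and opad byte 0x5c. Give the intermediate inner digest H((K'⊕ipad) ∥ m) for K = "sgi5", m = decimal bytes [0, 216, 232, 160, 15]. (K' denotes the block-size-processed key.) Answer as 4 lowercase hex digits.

8881

Key "sgi5" = 73 67 69 35 is 4 bytes ≤ B = 7; zero-pad to 7 bytes: K' = 73 67 69 35 00 00 00.
K' ⊕ ipad = 45 51 5f 03 36 36 36.
Inner input = 45 51 5f 03 36 36 36 ∥ 00 d8 e8 a0 0f.
Inner hash: even-index sum = 648 mod 256 = 136; odd-index sum = 385 mod 256 = 129 → 88 81.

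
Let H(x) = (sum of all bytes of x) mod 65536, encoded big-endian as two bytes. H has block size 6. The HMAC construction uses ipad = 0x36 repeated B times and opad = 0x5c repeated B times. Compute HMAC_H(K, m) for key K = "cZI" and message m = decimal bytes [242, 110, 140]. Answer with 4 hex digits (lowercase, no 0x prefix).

Key "cZI" = 63 5a 49 is 3 bytes ≤ B = 6; zero-pad to 6 bytes: K' = 63 5a 49 00 00 00.
K' ⊕ ipad = 55 6c 7f 36 36 36.  K' ⊕ opad = 3f 06 15 5c 5c 5c.
Inner input = (K'⊕ipad) ∥ m = 55 6c 7f 36 36 36 ∥ f2 6e 8c.
Inner hash: sum = 85+108+127+54+54+54+242+110+140 = 974 → 03 ce.
Outer input = (K'⊕opad) ∥ inner = 3f 06 15 5c 5c 5c ∥ 03 ce.
Outer hash (tag): sum = 63+6+21+92+92+92+3+206 = 575 → 02 3f.

023f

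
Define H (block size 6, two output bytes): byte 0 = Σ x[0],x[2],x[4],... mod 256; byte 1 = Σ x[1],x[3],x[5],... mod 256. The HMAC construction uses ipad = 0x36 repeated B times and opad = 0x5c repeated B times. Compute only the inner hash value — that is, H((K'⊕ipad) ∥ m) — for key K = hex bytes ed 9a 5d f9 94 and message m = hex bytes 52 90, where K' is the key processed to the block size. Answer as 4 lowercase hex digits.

Key hex bytes ed 9a 5d f9 94 is 5 bytes ≤ B = 6; zero-pad to 6 bytes: K' = ed 9a 5d f9 94 00.
K' ⊕ ipad = db ac 6b cf a2 36.
Inner input = db ac 6b cf a2 36 ∥ 52 90.
Inner hash: even-index sum = 570 mod 256 = 58; odd-index sum = 577 mod 256 = 65 → 3a 41.

3a41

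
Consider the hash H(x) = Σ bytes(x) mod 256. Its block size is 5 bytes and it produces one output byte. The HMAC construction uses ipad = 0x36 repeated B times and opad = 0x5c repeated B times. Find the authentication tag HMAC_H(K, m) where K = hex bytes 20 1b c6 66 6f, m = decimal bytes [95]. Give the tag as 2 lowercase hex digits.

05

Key hex bytes 20 1b c6 66 6f is exactly B = 5 bytes: K' = 20 1b c6 66 6f.
K' ⊕ ipad = 16 2d f0 50 59.  K' ⊕ opad = 7c 47 9a 3a 33.
Inner input = (K'⊕ipad) ∥ m = 16 2d f0 50 59 ∥ 5f.
Inner hash: sum = 22+45+240+80+89+95 = 571; mod 256 = 59 → 3b.
Outer input = (K'⊕opad) ∥ inner = 7c 47 9a 3a 33 ∥ 3b.
Outer hash (tag): sum = 124+71+154+58+51+59 = 517; mod 256 = 5 → 05.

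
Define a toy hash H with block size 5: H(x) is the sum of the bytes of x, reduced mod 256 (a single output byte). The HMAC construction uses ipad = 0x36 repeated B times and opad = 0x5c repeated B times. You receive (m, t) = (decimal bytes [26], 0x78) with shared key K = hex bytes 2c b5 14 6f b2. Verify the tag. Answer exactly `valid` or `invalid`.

Key hex bytes 2c b5 14 6f b2 is exactly B = 5 bytes: K' = 2c b5 14 6f b2.
K' ⊕ ipad = 1a 83 22 59 84; K' ⊕ opad = 70 e9 48 33 ee.
Inner hash: sum = 26+131+34+89+132+26 = 438; mod 256 = 182 → b6.
Outer hash (recomputed tag): sum = 112+233+72+51+238+182 = 888; mod 256 = 120 → 78.
Recomputed tag = 78; claimed = 78 → match.

valid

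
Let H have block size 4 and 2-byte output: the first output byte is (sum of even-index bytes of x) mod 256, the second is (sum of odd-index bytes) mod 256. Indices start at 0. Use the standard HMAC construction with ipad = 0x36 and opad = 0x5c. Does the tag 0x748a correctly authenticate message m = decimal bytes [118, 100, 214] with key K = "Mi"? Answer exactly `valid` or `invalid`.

invalid

Key "Mi" = 4d 69 is 2 bytes ≤ B = 4; zero-pad to 4 bytes: K' = 4d 69 00 00.
K' ⊕ ipad = 7b 5f 36 36; K' ⊕ opad = 11 35 5c 5c.
Inner hash: even-index sum = 509 mod 256 = 253; odd-index sum = 249 mod 256 = 249 → fd f9.
Outer hash (recomputed tag): even-index sum = 362 mod 256 = 106; odd-index sum = 394 mod 256 = 138 → 6a 8a.
Recomputed tag = 6a8a; claimed = 748a → mismatch.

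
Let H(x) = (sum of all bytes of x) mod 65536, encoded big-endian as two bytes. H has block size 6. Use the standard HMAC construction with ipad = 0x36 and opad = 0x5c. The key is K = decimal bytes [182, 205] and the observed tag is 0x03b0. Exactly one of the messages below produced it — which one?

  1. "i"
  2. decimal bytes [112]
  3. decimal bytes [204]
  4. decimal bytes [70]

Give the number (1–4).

Key decimal bytes [182, 205] = b6 cd is 2 bytes ≤ B = 6; zero-pad to 6 bytes: K' = b6 cd 00 00 00 00.
K' ⊕ ipad = 80 fb 36 36 36 36; K' ⊕ opad = ea 91 5c 5c 5c 5c.
m1: inner = H(80 fb 36 36 36 36 69) = 02 bc; tag = H(ea 91 5c 5c 5c 5c 02 bc) = 03a9
m2: inner = H(80 fb 36 36 36 36 70) = 02 c3; tag = H(ea 91 5c 5c 5c 5c 02 c3) = 03b0 ← matches
m3: inner = H(80 fb 36 36 36 36 cc) = 03 1f; tag = H(ea 91 5c 5c 5c 5c 03 1f) = 030d
m4: inner = H(80 fb 36 36 36 36 46) = 02 99; tag = H(ea 91 5c 5c 5c 5c 02 99) = 0386

2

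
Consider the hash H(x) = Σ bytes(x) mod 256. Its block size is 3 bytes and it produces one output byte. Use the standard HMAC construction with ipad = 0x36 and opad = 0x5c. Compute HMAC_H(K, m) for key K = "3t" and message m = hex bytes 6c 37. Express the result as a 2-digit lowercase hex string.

Key "3t" = 33 74 is 2 bytes ≤ B = 3; zero-pad to 3 bytes: K' = 33 74 00.
K' ⊕ ipad = 05 42 36.  K' ⊕ opad = 6f 28 5c.
Inner input = (K'⊕ipad) ∥ m = 05 42 36 ∥ 6c 37.
Inner hash: sum = 5+66+54+108+55 = 288; mod 256 = 32 → 20.
Outer input = (K'⊕opad) ∥ inner = 6f 28 5c ∥ 20.
Outer hash (tag): sum = 111+40+92+32 = 275; mod 256 = 19 → 13.

13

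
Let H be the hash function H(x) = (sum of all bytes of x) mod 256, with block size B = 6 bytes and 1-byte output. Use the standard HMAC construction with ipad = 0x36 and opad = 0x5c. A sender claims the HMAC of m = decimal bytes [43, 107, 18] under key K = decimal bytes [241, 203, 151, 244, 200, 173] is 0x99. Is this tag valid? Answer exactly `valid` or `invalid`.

Key decimal bytes [241, 203, 151, 244, 200, 173] = f1 cb 97 f4 c8 ad is exactly B = 6 bytes: K' = f1 cb 97 f4 c8 ad.
K' ⊕ ipad = c7 fd a1 c2 fe 9b; K' ⊕ opad = ad 97 cb a8 94 f1.
Inner hash: sum = 199+253+161+194+254+155+43+107+18 = 1384; mod 256 = 104 → 68.
Outer hash (recomputed tag): sum = 173+151+203+168+148+241+104 = 1188; mod 256 = 164 → a4.
Recomputed tag = a4; claimed = 99 → mismatch.

invalid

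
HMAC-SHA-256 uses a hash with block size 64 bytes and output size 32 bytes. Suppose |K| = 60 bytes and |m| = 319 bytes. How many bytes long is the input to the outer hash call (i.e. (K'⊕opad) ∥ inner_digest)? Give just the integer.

Key is 60 ≤ 64 bytes, zero-padded: |K'| = 64.
Outer input = (K'⊕opad) ∥ H(inner) → 64 + 32 = 96 bytes.

96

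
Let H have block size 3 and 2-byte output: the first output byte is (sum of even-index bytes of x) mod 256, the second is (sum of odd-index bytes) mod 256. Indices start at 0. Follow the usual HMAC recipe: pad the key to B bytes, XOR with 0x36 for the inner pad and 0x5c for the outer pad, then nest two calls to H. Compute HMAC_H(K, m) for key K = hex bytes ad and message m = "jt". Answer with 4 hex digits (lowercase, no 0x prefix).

Key hex bytes ad is 1 byte ≤ B = 3; zero-pad to 3 bytes: K' = ad 00 00.
K' ⊕ ipad = 9b 36 36.  K' ⊕ opad = f1 5c 5c.
Inner input = (K'⊕ipad) ∥ m = 9b 36 36 ∥ 6a 74.
Inner hash: even-index sum = 325 mod 256 = 69; odd-index sum = 160 mod 256 = 160 → 45 a0.
Outer input = (K'⊕opad) ∥ inner = f1 5c 5c ∥ 45 a0.
Outer hash (tag): even-index sum = 493 mod 256 = 237; odd-index sum = 161 mod 256 = 161 → ed a1.

eda1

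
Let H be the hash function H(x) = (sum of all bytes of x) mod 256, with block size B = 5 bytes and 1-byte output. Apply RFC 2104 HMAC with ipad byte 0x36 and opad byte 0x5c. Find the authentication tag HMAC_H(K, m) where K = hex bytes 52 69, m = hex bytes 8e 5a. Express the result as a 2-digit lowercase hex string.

Key hex bytes 52 69 is 2 bytes ≤ B = 5; zero-pad to 5 bytes: K' = 52 69 00 00 00.
K' ⊕ ipad = 64 5f 36 36 36.  K' ⊕ opad = 0e 35 5c 5c 5c.
Inner input = (K'⊕ipad) ∥ m = 64 5f 36 36 36 ∥ 8e 5a.
Inner hash: sum = 100+95+54+54+54+142+90 = 589; mod 256 = 77 → 4d.
Outer input = (K'⊕opad) ∥ inner = 0e 35 5c 5c 5c ∥ 4d.
Outer hash (tag): sum = 14+53+92+92+92+77 = 420; mod 256 = 164 → a4.

a4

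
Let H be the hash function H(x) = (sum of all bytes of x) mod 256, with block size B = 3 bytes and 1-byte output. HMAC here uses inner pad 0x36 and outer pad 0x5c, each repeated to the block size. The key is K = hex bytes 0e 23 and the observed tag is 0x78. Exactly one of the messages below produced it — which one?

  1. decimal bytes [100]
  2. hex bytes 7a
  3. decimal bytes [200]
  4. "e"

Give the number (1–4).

Key hex bytes 0e 23 is 2 bytes ≤ B = 3; zero-pad to 3 bytes: K' = 0e 23 00.
K' ⊕ ipad = 38 15 36; K' ⊕ opad = 52 7f 5c.
m1: inner = H(38 15 36 64) = e7; tag = H(52 7f 5c e7) = 14
m2: inner = H(38 15 36 7a) = fd; tag = H(52 7f 5c fd) = 2a
m3: inner = H(38 15 36 c8) = 4b; tag = H(52 7f 5c 4b) = 78 ← matches
m4: inner = H(38 15 36 65) = e8; tag = H(52 7f 5c e8) = 15

3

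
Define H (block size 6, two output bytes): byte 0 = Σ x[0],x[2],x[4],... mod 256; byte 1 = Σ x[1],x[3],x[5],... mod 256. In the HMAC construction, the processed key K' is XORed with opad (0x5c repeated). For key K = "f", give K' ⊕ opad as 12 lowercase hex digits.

3a5c5c5c5c5c

Key "f" = 66 is 1 byte ≤ B = 6; zero-pad to 6 bytes: K' = 66 00 00 00 00 00.
XOR each byte with 0x5c: 66⊕5c=3a, 00⊕5c=5c, 00⊕5c=5c, 00⊕5c=5c, 00⊕5c=5c, 00⊕5c=5c.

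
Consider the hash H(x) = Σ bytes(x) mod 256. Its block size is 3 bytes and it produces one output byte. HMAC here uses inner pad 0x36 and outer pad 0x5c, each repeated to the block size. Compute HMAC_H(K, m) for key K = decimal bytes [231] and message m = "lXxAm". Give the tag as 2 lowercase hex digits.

Key decimal bytes [231] = e7 is 1 byte ≤ B = 3; zero-pad to 3 bytes: K' = e7 00 00.
K' ⊕ ipad = d1 36 36.  K' ⊕ opad = bb 5c 5c.
Inner input = (K'⊕ipad) ∥ m = d1 36 36 ∥ 6c 58 78 41 6d.
Inner hash: sum = 209+54+54+108+88+120+65+109 = 807; mod 256 = 39 → 27.
Outer input = (K'⊕opad) ∥ inner = bb 5c 5c ∥ 27.
Outer hash (tag): sum = 187+92+92+39 = 410; mod 256 = 154 → 9a.

9a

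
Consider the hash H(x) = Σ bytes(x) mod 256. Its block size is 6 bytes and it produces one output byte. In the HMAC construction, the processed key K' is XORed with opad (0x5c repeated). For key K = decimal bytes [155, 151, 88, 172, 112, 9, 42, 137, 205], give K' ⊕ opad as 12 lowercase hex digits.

Key decimal bytes [155, 151, 88, 172, 112, 9, 42, 137, 205] = 9b 97 58 ac 70 09 2a 89 cd is 9 bytes > B = 6, so hash it first: H(key) = 2f, then zero-pad to 6 bytes: K' = 2f 00 00 00 00 00.
XOR each byte with 0x5c: 2f⊕5c=73, 00⊕5c=5c, 00⊕5c=5c, 00⊕5c=5c, 00⊕5c=5c, 00⊕5c=5c.

735c5c5c5c5c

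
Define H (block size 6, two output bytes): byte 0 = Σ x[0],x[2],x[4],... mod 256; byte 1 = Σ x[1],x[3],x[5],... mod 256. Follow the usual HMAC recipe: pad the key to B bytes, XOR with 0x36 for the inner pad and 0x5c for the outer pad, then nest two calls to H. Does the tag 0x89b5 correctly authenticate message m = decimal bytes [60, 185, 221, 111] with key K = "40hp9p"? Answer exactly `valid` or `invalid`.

invalid

Key "40hp9p" = 34 30 68 70 39 70 is exactly B = 6 bytes: K' = 34 30 68 70 39 70.
K' ⊕ ipad = 02 06 5e 46 0f 46; K' ⊕ opad = 68 6c 34 2c 65 2c.
Inner hash: even-index sum = 392 mod 256 = 136; odd-index sum = 442 mod 256 = 186 → 88 ba.
Outer hash (recomputed tag): even-index sum = 393 mod 256 = 137; odd-index sum = 382 mod 256 = 126 → 89 7e.
Recomputed tag = 897e; claimed = 89b5 → mismatch.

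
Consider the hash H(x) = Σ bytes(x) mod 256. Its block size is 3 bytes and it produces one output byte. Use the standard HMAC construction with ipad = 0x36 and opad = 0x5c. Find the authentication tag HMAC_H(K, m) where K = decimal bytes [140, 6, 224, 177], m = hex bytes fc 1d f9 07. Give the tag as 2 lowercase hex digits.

d1

Key decimal bytes [140, 6, 224, 177] = 8c 06 e0 b1 is 4 bytes > B = 3, so hash it first: H(key) = 23, then zero-pad to 3 bytes: K' = 23 00 00.
K' ⊕ ipad = 15 36 36.  K' ⊕ opad = 7f 5c 5c.
Inner input = (K'⊕ipad) ∥ m = 15 36 36 ∥ fc 1d f9 07.
Inner hash: sum = 21+54+54+252+29+249+7 = 666; mod 256 = 154 → 9a.
Outer input = (K'⊕opad) ∥ inner = 7f 5c 5c ∥ 9a.
Outer hash (tag): sum = 127+92+92+154 = 465; mod 256 = 209 → d1.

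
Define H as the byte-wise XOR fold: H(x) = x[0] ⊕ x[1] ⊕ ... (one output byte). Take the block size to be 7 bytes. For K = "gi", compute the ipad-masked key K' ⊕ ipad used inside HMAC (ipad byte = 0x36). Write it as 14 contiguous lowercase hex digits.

Key "gi" = 67 69 is 2 bytes ≤ B = 7; zero-pad to 7 bytes: K' = 67 69 00 00 00 00 00.
XOR each byte with 0x36: 67⊕36=51, 69⊕36=5f, 00⊕36=36, 00⊕36=36, 00⊕36=36, 00⊕36=36, 00⊕36=36.

515f3636363636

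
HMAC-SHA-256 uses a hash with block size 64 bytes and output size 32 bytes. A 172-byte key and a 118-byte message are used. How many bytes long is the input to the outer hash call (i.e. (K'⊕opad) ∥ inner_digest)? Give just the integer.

Key is 172 > 64 bytes, so it is hashed to 32 bytes then zero-padded to 64: |K'| = 64.
Outer input = (K'⊕opad) ∥ H(inner) → 64 + 32 = 96 bytes.

96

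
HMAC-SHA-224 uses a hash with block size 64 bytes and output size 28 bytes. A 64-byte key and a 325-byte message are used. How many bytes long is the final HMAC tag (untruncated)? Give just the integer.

The tag is one SHA-224 digest: 28 bytes.

28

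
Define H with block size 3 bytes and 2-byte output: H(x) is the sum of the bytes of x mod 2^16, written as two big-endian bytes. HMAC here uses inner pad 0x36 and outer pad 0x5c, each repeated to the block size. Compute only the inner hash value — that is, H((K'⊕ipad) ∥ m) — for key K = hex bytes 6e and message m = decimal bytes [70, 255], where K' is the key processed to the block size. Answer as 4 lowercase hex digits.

0209

Key hex bytes 6e is 1 byte ≤ B = 3; zero-pad to 3 bytes: K' = 6e 00 00.
K' ⊕ ipad = 58 36 36.
Inner input = 58 36 36 ∥ 46 ff.
Inner hash: sum = 88+54+54+70+255 = 521 → 02 09.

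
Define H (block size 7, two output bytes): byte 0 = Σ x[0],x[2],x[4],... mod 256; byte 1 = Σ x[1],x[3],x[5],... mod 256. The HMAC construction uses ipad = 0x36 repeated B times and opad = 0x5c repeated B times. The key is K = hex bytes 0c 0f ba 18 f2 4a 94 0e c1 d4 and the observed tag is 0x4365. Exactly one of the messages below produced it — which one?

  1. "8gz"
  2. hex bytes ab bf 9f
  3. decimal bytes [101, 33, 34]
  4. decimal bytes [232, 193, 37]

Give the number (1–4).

4

Key hex bytes 0c 0f ba 18 f2 4a 94 0e c1 d4 is 10 bytes > B = 7, so hash it first: H(key) = 0d 53, then zero-pad to 7 bytes: K' = 0d 53 00 00 00 00 00.
K' ⊕ ipad = 3b 65 36 36 36 36 36; K' ⊕ opad = 51 0f 5c 5c 5c 5c 5c.
m1: inner = H(3b 65 36 36 36 36 36 38 67 7a) = 44 83; tag = H(51 0f 5c 5c 5c 5c 5c 44 83) = e80b
m2: inner = H(3b 65 36 36 36 36 36 ab bf 9f) = 9c 1b; tag = H(51 0f 5c 5c 5c 5c 5c 9c 1b) = 8063
m3: inner = H(3b 65 36 36 36 36 36 65 21 22) = fe 58; tag = H(51 0f 5c 5c 5c 5c 5c fe 58) = bdc5
m4: inner = H(3b 65 36 36 36 36 36 e8 c1 25) = 9e de; tag = H(51 0f 5c 5c 5c 5c 5c 9e de) = 4365 ← matches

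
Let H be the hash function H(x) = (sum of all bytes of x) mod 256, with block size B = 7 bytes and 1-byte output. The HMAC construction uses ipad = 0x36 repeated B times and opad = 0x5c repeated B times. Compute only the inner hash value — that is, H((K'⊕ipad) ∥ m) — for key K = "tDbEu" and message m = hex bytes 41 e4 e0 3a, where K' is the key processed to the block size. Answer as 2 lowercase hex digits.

Key "tDbEu" = 74 44 62 45 75 is 5 bytes ≤ B = 7; zero-pad to 7 bytes: K' = 74 44 62 45 75 00 00.
K' ⊕ ipad = 42 72 54 73 43 36 36.
Inner input = 42 72 54 73 43 36 36 ∥ 41 e4 e0 3a.
Inner hash: sum = 66+114+84+115+67+54+54+65+228+224+58 = 1129; mod 256 = 105 → 69.

69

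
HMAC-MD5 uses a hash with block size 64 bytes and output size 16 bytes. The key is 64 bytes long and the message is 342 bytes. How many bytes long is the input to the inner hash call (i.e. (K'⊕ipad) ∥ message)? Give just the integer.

Key is 64 ≤ 64 bytes, zero-padded: |K'| = 64.
Inner input = (K'⊕ipad) ∥ m → 64 + 342 = 406 bytes.

406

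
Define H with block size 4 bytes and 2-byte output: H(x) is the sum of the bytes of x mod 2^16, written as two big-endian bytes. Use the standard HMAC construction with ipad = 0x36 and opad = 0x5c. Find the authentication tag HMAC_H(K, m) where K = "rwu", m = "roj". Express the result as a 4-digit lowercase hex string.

Key "rwu" = 72 77 75 is 3 bytes ≤ B = 4; zero-pad to 4 bytes: K' = 72 77 75 00.
K' ⊕ ipad = 44 41 43 36.  K' ⊕ opad = 2e 2b 29 5c.
Inner input = (K'⊕ipad) ∥ m = 44 41 43 36 ∥ 72 6f 6a.
Inner hash: sum = 68+65+67+54+114+111+106 = 585 → 02 49.
Outer input = (K'⊕opad) ∥ inner = 2e 2b 29 5c ∥ 02 49.
Outer hash (tag): sum = 46+43+41+92+2+73 = 297 → 01 29.

0129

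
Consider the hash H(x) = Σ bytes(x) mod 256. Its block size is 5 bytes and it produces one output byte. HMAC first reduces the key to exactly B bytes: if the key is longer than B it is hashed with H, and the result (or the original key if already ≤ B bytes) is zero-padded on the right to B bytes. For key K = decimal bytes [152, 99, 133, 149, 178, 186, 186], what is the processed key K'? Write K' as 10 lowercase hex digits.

|K| = 7 > B = 5, so first hash the key.
H(K): sum = 152+99+133+149+178+186+186 = 1083; mod 256 = 59 → 3b.
Zero-pad H(K) = 3b to 5 bytes: K' = 3b 00 00 00 00.

3b00000000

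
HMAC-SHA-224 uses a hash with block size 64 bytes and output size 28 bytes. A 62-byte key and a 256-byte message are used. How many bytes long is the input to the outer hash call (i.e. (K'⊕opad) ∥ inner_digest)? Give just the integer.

92

Key is 62 ≤ 64 bytes, zero-padded: |K'| = 64.
Outer input = (K'⊕opad) ∥ H(inner) → 64 + 28 = 92 bytes.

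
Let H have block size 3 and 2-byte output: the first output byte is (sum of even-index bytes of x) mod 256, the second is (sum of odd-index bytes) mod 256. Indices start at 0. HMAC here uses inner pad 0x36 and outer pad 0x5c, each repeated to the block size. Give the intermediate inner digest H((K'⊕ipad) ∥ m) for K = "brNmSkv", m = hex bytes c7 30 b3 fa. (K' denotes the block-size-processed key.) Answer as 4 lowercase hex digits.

Key "brNmSkv" = 62 72 4e 6d 53 6b 76 is 7 bytes > B = 3, so hash it first: H(key) = 79 4a, then zero-pad to 3 bytes: K' = 79 4a 00.
K' ⊕ ipad = 4f 7c 36.
Inner input = 4f 7c 36 ∥ c7 30 b3 fa.
Inner hash: even-index sum = 431 mod 256 = 175; odd-index sum = 502 mod 256 = 246 → af f6.

aff6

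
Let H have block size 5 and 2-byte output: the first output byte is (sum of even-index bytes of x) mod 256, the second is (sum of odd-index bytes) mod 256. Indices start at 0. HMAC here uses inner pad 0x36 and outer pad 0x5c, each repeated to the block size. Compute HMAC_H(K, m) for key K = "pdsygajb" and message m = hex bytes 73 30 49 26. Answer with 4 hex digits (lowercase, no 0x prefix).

Key "pdsygajb" = 70 64 73 79 67 61 6a 62 is 8 bytes > B = 5, so hash it first: H(key) = b4 a0, then zero-pad to 5 bytes: K' = b4 a0 00 00 00.
K' ⊕ ipad = 82 96 36 36 36.  K' ⊕ opad = e8 fc 5c 5c 5c.
Inner input = (K'⊕ipad) ∥ m = 82 96 36 36 36 ∥ 73 30 49 26.
Inner hash: even-index sum = 324 mod 256 = 68; odd-index sum = 392 mod 256 = 136 → 44 88.
Outer input = (K'⊕opad) ∥ inner = e8 fc 5c 5c 5c ∥ 44 88.
Outer hash (tag): even-index sum = 552 mod 256 = 40; odd-index sum = 412 mod 256 = 156 → 28 9c.

289c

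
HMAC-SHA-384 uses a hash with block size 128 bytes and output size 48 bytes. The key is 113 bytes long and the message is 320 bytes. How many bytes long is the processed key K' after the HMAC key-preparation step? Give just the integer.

Key is 113 ≤ 128 bytes, zero-padded: |K'| = 128.

128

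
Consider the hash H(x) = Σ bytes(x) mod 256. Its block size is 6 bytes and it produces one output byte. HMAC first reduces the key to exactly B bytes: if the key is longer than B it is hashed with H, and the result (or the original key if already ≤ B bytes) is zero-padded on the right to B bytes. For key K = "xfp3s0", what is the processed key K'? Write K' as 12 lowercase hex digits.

786670337330

Key "xfp3s0" = 78 66 70 33 73 30 is exactly B = 6 bytes: K' = 78 66 70 33 73 30.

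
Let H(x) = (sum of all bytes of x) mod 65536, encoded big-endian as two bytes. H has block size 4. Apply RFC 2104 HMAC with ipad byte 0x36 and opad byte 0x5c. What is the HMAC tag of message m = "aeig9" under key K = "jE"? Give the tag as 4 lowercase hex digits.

0114

Key "jE" = 6a 45 is 2 bytes ≤ B = 4; zero-pad to 4 bytes: K' = 6a 45 00 00.
K' ⊕ ipad = 5c 73 36 36.  K' ⊕ opad = 36 19 5c 5c.
Inner input = (K'⊕ipad) ∥ m = 5c 73 36 36 ∥ 61 65 69 67 39.
Inner hash: sum = 92+115+54+54+97+101+105+103+57 = 778 → 03 0a.
Outer input = (K'⊕opad) ∥ inner = 36 19 5c 5c ∥ 03 0a.
Outer hash (tag): sum = 54+25+92+92+3+10 = 276 → 01 14.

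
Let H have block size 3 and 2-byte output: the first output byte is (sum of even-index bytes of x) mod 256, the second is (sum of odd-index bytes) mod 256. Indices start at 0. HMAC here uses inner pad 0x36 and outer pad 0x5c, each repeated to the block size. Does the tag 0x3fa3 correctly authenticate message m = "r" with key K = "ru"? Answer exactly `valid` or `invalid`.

Key "ru" = 72 75 is 2 bytes ≤ B = 3; zero-pad to 3 bytes: K' = 72 75 00.
K' ⊕ ipad = 44 43 36; K' ⊕ opad = 2e 29 5c.
Inner hash: even-index sum = 122 mod 256 = 122; odd-index sum = 181 mod 256 = 181 → 7a b5.
Outer hash (recomputed tag): even-index sum = 319 mod 256 = 63; odd-index sum = 163 mod 256 = 163 → 3f a3.
Recomputed tag = 3fa3; claimed = 3fa3 → match.

valid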